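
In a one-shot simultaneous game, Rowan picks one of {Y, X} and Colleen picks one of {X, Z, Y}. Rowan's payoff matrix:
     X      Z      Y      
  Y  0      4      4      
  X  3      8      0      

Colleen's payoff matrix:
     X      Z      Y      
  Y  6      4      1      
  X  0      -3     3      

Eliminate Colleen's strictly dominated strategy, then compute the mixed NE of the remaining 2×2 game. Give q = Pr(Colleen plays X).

Colleen's strategy Z is strictly dominated by X: 6 > 4 and 0 > -3. Eliminate Z.
Set Rowan's expected payoff from Y equal to that from X:
  Rowan's expected payoff from Y: q·0 + (1−q)·4 = -4q + 4
  Rowan's expected payoff from X: q·3 + (1−q)·0 = 3q
  -4q + 4 = 3q  ⇒  -7q = -4  ⇒  q = 4/7.

q = 4/7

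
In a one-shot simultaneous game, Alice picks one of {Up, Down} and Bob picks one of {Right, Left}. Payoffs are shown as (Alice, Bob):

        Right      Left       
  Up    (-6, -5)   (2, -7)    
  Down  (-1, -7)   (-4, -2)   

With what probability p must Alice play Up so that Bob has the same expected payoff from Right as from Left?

p = 5/7

Alice's mix must leave Bob indifferent between Right and Left.
  Bob's payoff to Right: p·(-5) + (1−p)·(-7) = 2p - 7
  Bob's payoff to Left: p·(-7) + (1−p)·(-2) = -5p - 2
  2p - 7 = -5p - 2  ⇒  7p = 5  ⇒  p = 5/7.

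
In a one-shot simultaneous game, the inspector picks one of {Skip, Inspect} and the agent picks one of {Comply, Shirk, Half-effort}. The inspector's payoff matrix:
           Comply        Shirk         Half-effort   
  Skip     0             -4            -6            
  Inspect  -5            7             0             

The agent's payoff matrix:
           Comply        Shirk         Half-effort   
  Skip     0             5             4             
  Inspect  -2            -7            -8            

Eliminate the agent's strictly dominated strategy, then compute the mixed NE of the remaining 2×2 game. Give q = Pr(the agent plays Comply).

The agent's strategy Half-effort is strictly dominated by Shirk: 5 > 4 and -7 > -8. Eliminate Half-effort.
For the inspector to be willing to mix, the inspector must be indifferent between Skip and Inspect, which pins down the agent's mix.
  the inspector's payoff to Skip: q·0 + (1−q)·(-4) = 4q - 4
  the inspector's payoff to Inspect: q·(-5) + (1−q)·7 = -12q + 7
  4q - 4 = -12q + 7  ⇒  16q = 11  ⇒  q = 11/16.

q = 11/16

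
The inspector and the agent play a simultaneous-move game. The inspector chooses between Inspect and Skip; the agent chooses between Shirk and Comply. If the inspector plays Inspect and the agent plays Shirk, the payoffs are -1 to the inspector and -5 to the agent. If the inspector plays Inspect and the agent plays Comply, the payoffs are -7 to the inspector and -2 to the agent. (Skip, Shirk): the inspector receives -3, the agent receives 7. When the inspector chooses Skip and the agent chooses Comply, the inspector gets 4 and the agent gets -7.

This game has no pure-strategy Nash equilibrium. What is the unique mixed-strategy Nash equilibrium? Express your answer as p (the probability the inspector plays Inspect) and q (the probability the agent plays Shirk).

Set the agent's expected payoff from Shirk equal to that from Comply:
  the agent's payoff from Shirk: p·(-5) + (1−p)·7 = -12p + 7
  the agent's payoff from Comply: p·(-2) + (1−p)·(-7) = 5p - 7
  -12p + 7 = 5p - 7  ⇒  -17p = -14  ⇒  p = 14/17.
The inspector's indifference between Inspect and Skip determines the agent's mixing probability q:
  the inspector's payoff to Inspect: q·(-1) + (1−q)·(-7) = 6q - 7
  the inspector's payoff to Skip: q·(-3) + (1−q)·4 = -7q + 4
  6q - 7 = -7q + 4  ⇒  13q = 11  ⇒  q = 11/13.

p = 14/17, q = 11/13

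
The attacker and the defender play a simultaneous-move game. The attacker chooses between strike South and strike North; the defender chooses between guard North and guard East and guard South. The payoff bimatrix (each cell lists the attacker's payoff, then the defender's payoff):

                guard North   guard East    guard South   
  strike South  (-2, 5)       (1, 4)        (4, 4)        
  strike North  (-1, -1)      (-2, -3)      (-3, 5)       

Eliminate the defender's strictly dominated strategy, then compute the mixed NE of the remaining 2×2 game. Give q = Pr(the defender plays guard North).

The defender's strategy guard East is strictly dominated by guard North: 5 > 4 and -1 > -3. Eliminate guard East.
The attacker's indifference between strike South and strike North determines the defender's mixing probability q:
  the attacker's expected payoff from strike South: q·(-2) + (1−q)·4 = -6q + 4
  the attacker's expected payoff from strike North: q·(-1) + (1−q)·(-3) = 2q - 3
  -6q + 4 = 2q - 3  ⇒  -8q = -7  ⇒  q = 7/8.

q = 7/8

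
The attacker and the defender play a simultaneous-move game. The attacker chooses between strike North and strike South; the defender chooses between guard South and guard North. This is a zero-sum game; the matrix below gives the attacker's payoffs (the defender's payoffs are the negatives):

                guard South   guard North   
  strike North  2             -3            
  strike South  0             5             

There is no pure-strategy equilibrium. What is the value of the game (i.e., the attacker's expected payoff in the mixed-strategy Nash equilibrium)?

In a mixed equilibrium the attacker is indifferent between strike North and strike South; this condition fixes q.
  the attacker's expected payoff from strike North: q·2 + (1−q)·(-3) = 5q - 3
  the attacker's expected payoff from strike South: q·0 + (1−q)·5 = -5q + 5
  5q - 3 = -5q + 5  ⇒  10q = 8  ⇒  q = 4/5.
The value is the attacker's expected payoff against this mix (using strike North): (4/5)·2 + (1/5)·(-3) = 1.

v = 1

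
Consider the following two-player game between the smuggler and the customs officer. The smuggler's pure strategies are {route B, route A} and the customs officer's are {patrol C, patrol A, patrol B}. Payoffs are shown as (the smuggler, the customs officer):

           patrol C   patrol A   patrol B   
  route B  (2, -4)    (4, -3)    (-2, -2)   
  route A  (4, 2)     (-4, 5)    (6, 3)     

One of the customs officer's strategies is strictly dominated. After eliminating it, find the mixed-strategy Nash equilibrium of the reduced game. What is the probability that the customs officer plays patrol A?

q = 1/2

The customs officer's strategy patrol C is strictly dominated by patrol B: -2 > -4 and 3 > 2. Eliminate patrol C.
Set the smuggler's expected payoff from route B equal to that from route A:
  the smuggler's payoff to route B: q·4 + (1−q)·(-2) = 6q - 2
  the smuggler's payoff to route A: q·(-4) + (1−q)·6 = -10q + 6
  6q - 2 = -10q + 6  ⇒  16q = 8  ⇒  q = 1/2.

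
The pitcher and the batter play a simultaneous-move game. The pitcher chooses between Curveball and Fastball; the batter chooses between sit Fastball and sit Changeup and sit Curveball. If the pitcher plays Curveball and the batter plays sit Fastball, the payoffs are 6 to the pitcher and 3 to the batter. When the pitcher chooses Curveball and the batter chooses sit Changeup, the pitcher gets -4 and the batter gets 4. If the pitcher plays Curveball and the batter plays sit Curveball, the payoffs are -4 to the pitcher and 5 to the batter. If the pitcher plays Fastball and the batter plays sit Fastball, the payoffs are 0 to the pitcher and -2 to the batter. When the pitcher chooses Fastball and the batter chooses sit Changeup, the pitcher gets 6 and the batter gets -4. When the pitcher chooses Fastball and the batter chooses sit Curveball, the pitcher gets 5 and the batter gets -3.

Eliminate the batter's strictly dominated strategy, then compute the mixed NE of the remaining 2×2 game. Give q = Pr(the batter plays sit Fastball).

The batter's strategy sit Changeup is strictly dominated by sit Curveball: 5 > 4 and -3 > -4. Eliminate sit Changeup.
In a mixed equilibrium the pitcher is indifferent between Curveball and Fastball; this condition fixes q.
  the pitcher's payoff to Curveball: q·6 + (1−q)·(-4) = 10q - 4
  the pitcher's payoff to Fastball: q·0 + (1−q)·5 = -5q + 5
  10q - 4 = -5q + 5  ⇒  15q = 9  ⇒  q = 3/5.

q = 3/5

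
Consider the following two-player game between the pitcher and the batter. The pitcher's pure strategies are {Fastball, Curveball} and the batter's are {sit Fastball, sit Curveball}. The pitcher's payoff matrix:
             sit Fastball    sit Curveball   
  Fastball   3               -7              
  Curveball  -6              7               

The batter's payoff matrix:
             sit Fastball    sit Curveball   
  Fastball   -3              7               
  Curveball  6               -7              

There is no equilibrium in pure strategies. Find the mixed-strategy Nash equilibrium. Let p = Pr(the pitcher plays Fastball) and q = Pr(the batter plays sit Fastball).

p = 13/23, q = 14/23

For the batter to be willing to mix, the batter must be indifferent between sit Fastball and sit Curveball, which pins down the pitcher's mix.
  the batter's payoff from sit Fastball: p·(-3) + (1−p)·6 = -9p + 6
  the batter's payoff from sit Curveball: p·7 + (1−p)·(-7) = 14p - 7
  -9p + 6 = 14p - 7  ⇒  -23p = -13  ⇒  p = 13/23.
The batter's mix must leave the pitcher indifferent between Fastball and Curveball.
  the pitcher's payoff to Fastball: q·3 + (1−q)·(-7) = 10q - 7
  the pitcher's payoff to Curveball: q·(-6) + (1−q)·7 = -13q + 7
  10q - 7 = -13q + 7  ⇒  23q = 14  ⇒  q = 14/23.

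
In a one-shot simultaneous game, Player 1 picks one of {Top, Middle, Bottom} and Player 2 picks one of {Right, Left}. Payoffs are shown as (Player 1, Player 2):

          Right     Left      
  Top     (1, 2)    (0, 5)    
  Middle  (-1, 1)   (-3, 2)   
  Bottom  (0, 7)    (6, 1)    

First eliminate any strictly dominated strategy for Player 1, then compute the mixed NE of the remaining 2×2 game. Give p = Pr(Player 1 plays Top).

Player 1's strategy Middle is strictly dominated by Top: 1 > -1 and 0 > -3. Eliminate Middle.
Player 1's mix must leave Player 2 indifferent between Right and Left.
  Player 2's payoff from Right: p·2 + (1−p)·7 = -5p + 7
  Player 2's payoff from Left: p·5 + (1−p)·1 = 4p + 1
  -5p + 7 = 4p + 1  ⇒  -9p = -6  ⇒  p = 2/3.

p = 2/3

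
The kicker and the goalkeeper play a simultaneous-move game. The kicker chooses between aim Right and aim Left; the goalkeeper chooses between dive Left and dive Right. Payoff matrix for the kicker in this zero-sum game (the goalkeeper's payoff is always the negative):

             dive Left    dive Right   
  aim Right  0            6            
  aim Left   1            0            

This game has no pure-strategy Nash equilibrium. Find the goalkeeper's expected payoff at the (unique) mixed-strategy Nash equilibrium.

Set the goalkeeper's expected payoff from dive Left equal to that from dive Right:
  the goalkeeper's payoff from dive Left: p·0 + (1−p)·(-1) = p - 1
  the goalkeeper's payoff from dive Right: p·(-6) + (1−p)·0 = -6p
  p - 1 = -6p  ⇒  7p = 1  ⇒  p = 1/7.
At equilibrium the goalkeeper is indifferent across columns, so the goalkeeper's payoff equals the payoff from dive Left: (1/7)·0 + (6/7)·(-1) = -6/7.

-6/7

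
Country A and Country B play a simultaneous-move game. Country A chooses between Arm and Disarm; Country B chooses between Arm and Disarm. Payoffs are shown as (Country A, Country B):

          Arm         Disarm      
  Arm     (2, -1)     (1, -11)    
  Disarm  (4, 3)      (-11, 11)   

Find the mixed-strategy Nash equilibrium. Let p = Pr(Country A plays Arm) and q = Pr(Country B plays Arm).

p = 4/9, q = 6/7

Country B's indifference between Arm and Disarm determines Country A's mixing probability p:
  Country B's payoff from Arm: p·(-1) + (1−p)·3 = -4p + 3
  Country B's payoff from Disarm: p·(-11) + (1−p)·11 = -22p + 11
  -4p + 3 = -22p + 11  ⇒  18p = 8  ⇒  p = 4/9.
For Country A to be willing to mix, Country A must be indifferent between Arm and Disarm, which pins down Country B's mix.
  Country A's expected payoff from Arm: q·2 + (1−q)·1 = q + 1
  Country A's expected payoff from Disarm: q·4 + (1−q)·(-11) = 15q - 11
  q + 1 = 15q - 11  ⇒  -14q = -12  ⇒  q = 6/7.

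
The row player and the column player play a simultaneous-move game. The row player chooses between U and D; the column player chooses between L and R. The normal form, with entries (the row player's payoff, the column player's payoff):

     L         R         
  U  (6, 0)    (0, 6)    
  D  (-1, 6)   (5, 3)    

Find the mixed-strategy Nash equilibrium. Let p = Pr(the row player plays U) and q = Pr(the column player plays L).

p = 1/3, q = 5/12

The column player's indifference between L and R determines the row player's mixing probability p:
  the column player's payoff from L: p·0 + (1−p)·6 = -6p + 6
  the column player's payoff from R: p·6 + (1−p)·3 = 3p + 3
  -6p + 6 = 3p + 3  ⇒  -9p = -3  ⇒  p = 1/3.
The column player's mix must leave the row player indifferent between U and D.
  the row player's payoff from U: q·6 + (1−q)·0 = 6q
  the row player's payoff from D: q·(-1) + (1−q)·5 = -6q + 5
  6q = -6q + 5  ⇒  12q = 5  ⇒  q = 5/12.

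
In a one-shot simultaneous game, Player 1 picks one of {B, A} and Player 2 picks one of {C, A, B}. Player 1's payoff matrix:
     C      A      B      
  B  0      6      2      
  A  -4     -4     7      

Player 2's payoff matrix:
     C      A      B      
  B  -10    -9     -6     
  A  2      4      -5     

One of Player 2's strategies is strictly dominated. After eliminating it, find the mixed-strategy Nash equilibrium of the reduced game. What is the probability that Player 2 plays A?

Player 2's strategy C is strictly dominated by A: -9 > -10 and 4 > 2. Eliminate C.
Set Player 1's expected payoff from B equal to that from A:
  Player 1's payoff to B: q·6 + (1−q)·2 = 4q + 2
  Player 1's payoff to A: q·(-4) + (1−q)·7 = -11q + 7
  4q + 2 = -11q + 7  ⇒  15q = 5  ⇒  q = 1/3.

q = 1/3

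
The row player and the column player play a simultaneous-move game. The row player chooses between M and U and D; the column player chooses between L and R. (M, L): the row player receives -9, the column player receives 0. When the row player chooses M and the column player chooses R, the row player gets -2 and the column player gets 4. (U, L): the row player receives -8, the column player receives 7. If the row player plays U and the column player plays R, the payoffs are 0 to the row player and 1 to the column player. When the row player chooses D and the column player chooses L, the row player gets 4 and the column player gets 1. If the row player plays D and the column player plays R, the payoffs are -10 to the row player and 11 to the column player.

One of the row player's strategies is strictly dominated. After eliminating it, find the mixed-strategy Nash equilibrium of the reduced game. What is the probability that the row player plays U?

p = 5/8

The row player's strategy M is strictly dominated by U: -8 > -9 and 0 > -2. Eliminate M.
Set the column player's expected payoff from L equal to that from R:
  the column player's payoff from L: p·7 + (1−p)·1 = 6p + 1
  the column player's payoff from R: p·1 + (1−p)·11 = -10p + 11
  6p + 1 = -10p + 11  ⇒  16p = 10  ⇒  p = 5/8.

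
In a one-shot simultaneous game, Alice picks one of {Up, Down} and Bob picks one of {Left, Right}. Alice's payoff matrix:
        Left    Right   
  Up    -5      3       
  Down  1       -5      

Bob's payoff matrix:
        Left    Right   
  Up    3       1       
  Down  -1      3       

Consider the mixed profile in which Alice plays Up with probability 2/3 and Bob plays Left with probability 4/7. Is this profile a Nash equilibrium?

Check Bob's indifference given Alice's mix p = 2/3:
  payoff from Left = 5/3; payoff from Right = 5/3 — equal.
Check Alice's indifference given Bob's mix q = 4/7:
  payoff from Up = -11/7; payoff from Down = -11/7 — equal.
Both players are indifferent, so neither can profitably deviate.

Yes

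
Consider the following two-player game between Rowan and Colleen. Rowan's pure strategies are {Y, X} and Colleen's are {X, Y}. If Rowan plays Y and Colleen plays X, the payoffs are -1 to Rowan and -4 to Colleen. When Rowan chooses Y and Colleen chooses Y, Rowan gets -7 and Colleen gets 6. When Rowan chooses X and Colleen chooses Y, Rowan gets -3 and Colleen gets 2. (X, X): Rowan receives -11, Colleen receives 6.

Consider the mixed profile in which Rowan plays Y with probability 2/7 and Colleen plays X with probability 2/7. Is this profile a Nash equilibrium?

Yes

Check Colleen's indifference given Rowan's mix p = 2/7:
  payoff from X = 22/7; payoff from Y = 22/7 — equal.
Check Rowan's indifference given Colleen's mix q = 2/7:
  payoff from Y = -37/7; payoff from X = -37/7 — equal.
Both players are indifferent, so neither can profitably deviate.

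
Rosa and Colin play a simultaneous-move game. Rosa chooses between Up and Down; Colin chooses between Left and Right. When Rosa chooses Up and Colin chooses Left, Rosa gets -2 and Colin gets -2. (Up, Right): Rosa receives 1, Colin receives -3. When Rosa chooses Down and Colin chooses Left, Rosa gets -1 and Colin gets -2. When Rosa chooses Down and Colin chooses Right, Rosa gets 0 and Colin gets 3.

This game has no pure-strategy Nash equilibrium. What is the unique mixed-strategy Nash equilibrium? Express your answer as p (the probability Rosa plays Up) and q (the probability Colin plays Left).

p = 5/6, q = 1/2

In a mixed equilibrium Colin is indifferent between Left and Right; this condition fixes p.
  Colin's payoff to Left: p·(-2) + (1−p)·(-2) = -2
  Colin's payoff to Right: p·(-3) + (1−p)·3 = -6p + 3
  -2 = -6p + 3  ⇒  6p = 5  ⇒  p = 5/6.
Colin's mix must leave Rosa indifferent between Up and Down.
  Rosa's expected payoff from Up: q·(-2) + (1−q)·1 = -3q + 1
  Rosa's expected payoff from Down: q·(-1) + (1−q)·0 = -q
  -3q + 1 = -q  ⇒  -2q = -1  ⇒  q = 1/2.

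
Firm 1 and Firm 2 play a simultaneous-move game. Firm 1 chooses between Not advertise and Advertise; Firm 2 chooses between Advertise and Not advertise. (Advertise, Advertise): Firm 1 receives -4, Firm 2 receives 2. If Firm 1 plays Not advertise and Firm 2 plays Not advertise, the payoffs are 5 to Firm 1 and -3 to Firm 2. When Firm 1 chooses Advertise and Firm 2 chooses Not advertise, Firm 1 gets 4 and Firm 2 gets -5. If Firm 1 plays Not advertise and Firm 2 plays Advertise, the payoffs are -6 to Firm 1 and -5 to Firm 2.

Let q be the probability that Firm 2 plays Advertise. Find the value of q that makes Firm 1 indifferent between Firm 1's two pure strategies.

q = 1/3

Firm 1's indifference between Not advertise and Advertise determines Firm 2's mixing probability q:
  Firm 1's payoff to Not advertise: q·(-6) + (1−q)·5 = -11q + 5
  Firm 1's payoff to Advertise: q·(-4) + (1−q)·4 = -8q + 4
  -11q + 5 = -8q + 4  ⇒  -3q = -1  ⇒  q = 1/3.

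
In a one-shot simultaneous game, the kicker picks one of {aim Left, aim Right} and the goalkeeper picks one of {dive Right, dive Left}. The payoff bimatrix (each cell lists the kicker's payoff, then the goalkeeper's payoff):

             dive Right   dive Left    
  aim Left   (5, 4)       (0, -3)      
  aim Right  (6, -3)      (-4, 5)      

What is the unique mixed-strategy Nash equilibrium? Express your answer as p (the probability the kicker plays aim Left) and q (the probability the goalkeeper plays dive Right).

Set the goalkeeper's expected payoff from dive Right equal to that from dive Left:
  the goalkeeper's payoff from dive Right: p·4 + (1−p)·(-3) = 7p - 3
  the goalkeeper's payoff from dive Left: p·(-3) + (1−p)·5 = -8p + 5
  7p - 3 = -8p + 5  ⇒  15p = 8  ⇒  p = 8/15.
Set the kicker's expected payoff from aim Left equal to that from aim Right:
  the kicker's expected payoff from aim Left: q·5 + (1−q)·0 = 5q
  the kicker's expected payoff from aim Right: q·6 + (1−q)·(-4) = 10q - 4
  5q = 10q - 4  ⇒  -5q = -4  ⇒  q = 4/5.

p = 8/15, q = 4/5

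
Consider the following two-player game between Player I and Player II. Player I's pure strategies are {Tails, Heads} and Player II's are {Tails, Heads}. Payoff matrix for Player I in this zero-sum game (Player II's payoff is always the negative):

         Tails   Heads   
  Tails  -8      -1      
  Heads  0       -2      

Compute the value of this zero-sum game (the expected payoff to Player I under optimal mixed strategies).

Set Player I's expected payoff from Tails equal to that from Heads:
  Player I's expected payoff from Tails: q·(-8) + (1−q)·(-1) = -7q - 1
  Player I's expected payoff from Heads: q·0 + (1−q)·(-2) = 2q - 2
  -7q - 1 = 2q - 2  ⇒  -9q = -1  ⇒  q = 1/9.
The value is Player I's expected payoff against this mix (using Tails): (1/9)·(-8) + (8/9)·(-1) = -16/9.

v = -16/9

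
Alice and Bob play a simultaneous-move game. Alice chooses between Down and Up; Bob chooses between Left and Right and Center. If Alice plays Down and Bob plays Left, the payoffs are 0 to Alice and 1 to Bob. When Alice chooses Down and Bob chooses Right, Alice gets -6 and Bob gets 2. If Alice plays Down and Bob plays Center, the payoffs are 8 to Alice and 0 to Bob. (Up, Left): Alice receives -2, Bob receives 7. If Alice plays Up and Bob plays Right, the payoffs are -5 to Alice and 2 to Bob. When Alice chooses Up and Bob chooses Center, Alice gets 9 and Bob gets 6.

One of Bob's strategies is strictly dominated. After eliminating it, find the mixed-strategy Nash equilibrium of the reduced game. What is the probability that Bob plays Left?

Bob's strategy Center is strictly dominated by Left: 1 > 0 and 7 > 6. Eliminate Center.
In a mixed equilibrium Alice is indifferent between Down and Up; this condition fixes q.
  Alice's expected payoff from Down: q·0 + (1−q)·(-6) = 6q - 6
  Alice's expected payoff from Up: q·(-2) + (1−q)·(-5) = 3q - 5
  6q - 6 = 3q - 5  ⇒  3q = 1  ⇒  q = 1/3.

q = 1/3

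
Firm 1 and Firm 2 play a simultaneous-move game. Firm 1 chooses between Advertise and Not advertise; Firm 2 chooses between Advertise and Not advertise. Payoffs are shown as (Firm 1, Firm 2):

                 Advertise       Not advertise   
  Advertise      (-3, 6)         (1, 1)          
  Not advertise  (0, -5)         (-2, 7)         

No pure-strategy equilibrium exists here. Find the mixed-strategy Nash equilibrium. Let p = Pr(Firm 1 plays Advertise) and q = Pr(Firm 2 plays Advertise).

p = 12/17, q = 1/2

Firm 1's mix must leave Firm 2 indifferent between Advertise and Not advertise.
  Firm 2's payoff to Advertise: p·6 + (1−p)·(-5) = 11p - 5
  Firm 2's payoff to Not advertise: p·1 + (1−p)·7 = -6p + 7
  11p - 5 = -6p + 7  ⇒  17p = 12  ⇒  p = 12/17.
In a mixed equilibrium Firm 1 is indifferent between Advertise and Not advertise; this condition fixes q.
  Firm 1's payoff to Advertise: q·(-3) + (1−q)·1 = -4q + 1
  Firm 1's payoff to Not advertise: q·0 + (1−q)·(-2) = 2q - 2
  -4q + 1 = 2q - 2  ⇒  -6q = -3  ⇒  q = 1/2.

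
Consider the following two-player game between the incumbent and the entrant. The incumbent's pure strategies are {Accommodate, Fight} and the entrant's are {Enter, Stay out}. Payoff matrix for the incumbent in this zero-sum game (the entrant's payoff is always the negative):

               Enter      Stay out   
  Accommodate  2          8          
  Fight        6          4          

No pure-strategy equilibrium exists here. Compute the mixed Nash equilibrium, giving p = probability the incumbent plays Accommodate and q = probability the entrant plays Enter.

In a mixed equilibrium the entrant is indifferent between Enter and Stay out; this condition fixes p.
  the entrant's expected payoff from Enter: p·(-2) + (1−p)·(-6) = 4p - 6
  the entrant's expected payoff from Stay out: p·(-8) + (1−p)·(-4) = -4p - 4
  4p - 6 = -4p - 4  ⇒  8p = 2  ⇒  p = 1/4.
Set the incumbent's expected payoff from Accommodate equal to that from Fight:
  the incumbent's payoff from Accommodate: q·2 + (1−q)·8 = -6q + 8
  the incumbent's payoff from Fight: q·6 + (1−q)·4 = 2q + 4
  -6q + 8 = 2q + 4  ⇒  -8q = -4  ⇒  q = 1/2.

p = 1/4, q = 1/2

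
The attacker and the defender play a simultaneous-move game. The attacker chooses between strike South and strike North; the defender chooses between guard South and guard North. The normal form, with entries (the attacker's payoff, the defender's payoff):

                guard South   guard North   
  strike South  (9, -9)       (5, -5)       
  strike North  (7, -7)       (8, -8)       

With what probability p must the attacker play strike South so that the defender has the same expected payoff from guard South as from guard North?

p = 1/5

The defender's indifference between guard South and guard North determines the attacker's mixing probability p:
  the defender's expected payoff from guard South: p·(-9) + (1−p)·(-7) = -2p - 7
  the defender's expected payoff from guard North: p·(-5) + (1−p)·(-8) = 3p - 8
  -2p - 7 = 3p - 8  ⇒  -5p = -1  ⇒  p = 1/5.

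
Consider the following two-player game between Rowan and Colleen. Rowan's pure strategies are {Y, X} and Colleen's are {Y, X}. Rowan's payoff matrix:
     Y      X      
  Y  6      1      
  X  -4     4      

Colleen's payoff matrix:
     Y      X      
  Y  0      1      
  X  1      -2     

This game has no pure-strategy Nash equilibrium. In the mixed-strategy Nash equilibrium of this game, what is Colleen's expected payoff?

1/4

In a mixed equilibrium Colleen is indifferent between Y and X; this condition fixes p.
  Colleen's payoff from Y: p·0 + (1−p)·1 = -p + 1
  Colleen's payoff from X: p·1 + (1−p)·(-2) = 3p - 2
  -p + 1 = 3p - 2  ⇒  -4p = -3  ⇒  p = 3/4.
At equilibrium Colleen is indifferent across columns, so Colleen's payoff equals the payoff from Y: (3/4)·0 + (1/4)·1 = 1/4.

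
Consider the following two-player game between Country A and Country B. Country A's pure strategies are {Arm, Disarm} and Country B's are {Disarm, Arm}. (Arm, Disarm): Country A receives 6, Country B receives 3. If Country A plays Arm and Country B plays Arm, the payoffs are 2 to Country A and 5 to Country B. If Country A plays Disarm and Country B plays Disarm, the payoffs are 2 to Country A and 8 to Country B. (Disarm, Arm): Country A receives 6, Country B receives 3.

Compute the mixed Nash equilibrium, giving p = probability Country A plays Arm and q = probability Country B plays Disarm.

In a mixed equilibrium Country B is indifferent between Disarm and Arm; this condition fixes p.
  Country B's payoff from Disarm: p·3 + (1−p)·8 = -5p + 8
  Country B's payoff from Arm: p·5 + (1−p)·3 = 2p + 3
  -5p + 8 = 2p + 3  ⇒  -7p = -5  ⇒  p = 5/7.
For Country A to be willing to mix, Country A must be indifferent between Arm and Disarm, which pins down Country B's mix.
  Country A's expected payoff from Arm: q·6 + (1−q)·2 = 4q + 2
  Country A's expected payoff from Disarm: q·2 + (1−q)·6 = -4q + 6
  4q + 2 = -4q + 6  ⇒  8q = 4  ⇒  q = 1/2.

p = 5/7, q = 1/2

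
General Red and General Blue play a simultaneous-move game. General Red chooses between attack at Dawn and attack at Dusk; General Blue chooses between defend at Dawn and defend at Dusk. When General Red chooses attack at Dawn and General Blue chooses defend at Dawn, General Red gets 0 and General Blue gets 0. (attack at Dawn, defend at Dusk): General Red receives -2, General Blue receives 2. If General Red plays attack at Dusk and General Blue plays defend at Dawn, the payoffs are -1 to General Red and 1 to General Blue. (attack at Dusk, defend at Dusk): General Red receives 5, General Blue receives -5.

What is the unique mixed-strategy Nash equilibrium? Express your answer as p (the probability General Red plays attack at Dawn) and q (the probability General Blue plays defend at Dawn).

For General Blue to be willing to mix, General Blue must be indifferent between defend at Dawn and defend at Dusk, which pins down General Red's mix.
  General Blue's payoff from defend at Dawn: p·0 + (1−p)·1 = -p + 1
  General Blue's payoff from defend at Dusk: p·2 + (1−p)·(-5) = 7p - 5
  -p + 1 = 7p - 5  ⇒  -8p = -6  ⇒  p = 3/4.
General Blue's mix must leave General Red indifferent between attack at Dawn and attack at Dusk.
  General Red's payoff from attack at Dawn: q·0 + (1−q)·(-2) = 2q - 2
  General Red's payoff from attack at Dusk: q·(-1) + (1−q)·5 = -6q + 5
  2q - 2 = -6q + 5  ⇒  8q = 7  ⇒  q = 7/8.

p = 3/4, q = 7/8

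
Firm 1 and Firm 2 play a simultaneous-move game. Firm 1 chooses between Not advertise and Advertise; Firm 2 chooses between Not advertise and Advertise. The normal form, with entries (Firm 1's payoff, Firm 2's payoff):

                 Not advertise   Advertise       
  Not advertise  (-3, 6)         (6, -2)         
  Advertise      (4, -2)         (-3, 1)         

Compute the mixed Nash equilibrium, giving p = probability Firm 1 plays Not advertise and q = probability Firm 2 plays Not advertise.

In a mixed equilibrium Firm 2 is indifferent between Not advertise and Advertise; this condition fixes p.
  Firm 2's payoff from Not advertise: p·6 + (1−p)·(-2) = 8p - 2
  Firm 2's payoff from Advertise: p·(-2) + (1−p)·1 = -3p + 1
  8p - 2 = -3p + 1  ⇒  11p = 3  ⇒  p = 3/11.
Firm 1's indifference between Not advertise and Advertise determines Firm 2's mixing probability q:
  Firm 1's expected payoff from Not advertise: q·(-3) + (1−q)·6 = -9q + 6
  Firm 1's expected payoff from Advertise: q·4 + (1−q)·(-3) = 7q - 3
  -9q + 6 = 7q - 3  ⇒  -16q = -9  ⇒  q = 9/16.

p = 3/11, q = 9/16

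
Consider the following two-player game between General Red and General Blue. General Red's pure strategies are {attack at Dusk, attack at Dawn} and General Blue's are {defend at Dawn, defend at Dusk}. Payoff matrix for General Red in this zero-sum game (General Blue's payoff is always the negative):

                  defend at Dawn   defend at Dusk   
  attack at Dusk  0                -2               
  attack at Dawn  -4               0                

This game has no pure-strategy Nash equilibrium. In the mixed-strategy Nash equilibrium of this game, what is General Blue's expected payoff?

Set General Blue's expected payoff from defend at Dawn equal to that from defend at Dusk:
  General Blue's expected payoff from defend at Dawn: p·0 + (1−p)·4 = -4p + 4
  General Blue's expected payoff from defend at Dusk: p·2 + (1−p)·0 = 2p
  -4p + 4 = 2p  ⇒  -6p = -4  ⇒  p = 2/3.
At equilibrium General Blue is indifferent across columns, so General Blue's payoff equals the payoff from defend at Dawn: (2/3)·0 + (1/3)·4 = 4/3.

4/3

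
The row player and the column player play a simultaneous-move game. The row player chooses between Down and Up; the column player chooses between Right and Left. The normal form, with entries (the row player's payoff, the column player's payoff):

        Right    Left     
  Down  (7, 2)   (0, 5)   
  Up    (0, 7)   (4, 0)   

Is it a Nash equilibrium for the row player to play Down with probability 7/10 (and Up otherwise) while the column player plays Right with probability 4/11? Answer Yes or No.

Check the column player's indifference given the row player's mix p = 7/10:
  payoff from Right = 7/2; payoff from Left = 7/2 — equal.
Check the row player's indifference given the column player's mix q = 4/11:
  payoff from Down = 28/11; payoff from Up = 28/11 — equal.
Both players are indifferent, so neither can profitably deviate.

Yes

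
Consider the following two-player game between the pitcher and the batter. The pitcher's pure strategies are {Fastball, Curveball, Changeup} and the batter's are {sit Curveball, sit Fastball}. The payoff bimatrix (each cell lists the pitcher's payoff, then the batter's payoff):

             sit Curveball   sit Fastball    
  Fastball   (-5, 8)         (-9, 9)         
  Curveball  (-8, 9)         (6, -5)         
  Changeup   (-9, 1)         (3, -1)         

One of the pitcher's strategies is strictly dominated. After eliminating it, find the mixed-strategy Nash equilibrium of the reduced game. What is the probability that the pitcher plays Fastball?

The pitcher's strategy Changeup is strictly dominated by Curveball: -8 > -9 and 6 > 3. Eliminate Changeup.
The batter's indifference between sit Curveball and sit Fastball determines the pitcher's mixing probability p:
  the batter's payoff from sit Curveball: p·8 + (1−p)·9 = -p + 9
  the batter's payoff from sit Fastball: p·9 + (1−p)·(-5) = 14p - 5
  -p + 9 = 14p - 5  ⇒  -15p = -14  ⇒  p = 14/15.

p = 14/15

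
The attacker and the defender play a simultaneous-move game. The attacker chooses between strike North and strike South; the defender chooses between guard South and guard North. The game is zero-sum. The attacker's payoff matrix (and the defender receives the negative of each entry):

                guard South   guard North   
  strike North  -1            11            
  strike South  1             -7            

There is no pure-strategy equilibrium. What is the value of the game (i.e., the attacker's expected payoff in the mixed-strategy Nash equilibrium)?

Set the attacker's expected payoff from strike North equal to that from strike South:
  the attacker's expected payoff from strike North: q·(-1) + (1−q)·11 = -12q + 11
  the attacker's expected payoff from strike South: q·1 + (1−q)·(-7) = 8q - 7
  -12q + 11 = 8q - 7  ⇒  -20q = -18  ⇒  q = 9/10.
The value is the attacker's expected payoff against this mix (using strike North): (9/10)·(-1) + (1/10)·11 = 1/5.

v = 1/5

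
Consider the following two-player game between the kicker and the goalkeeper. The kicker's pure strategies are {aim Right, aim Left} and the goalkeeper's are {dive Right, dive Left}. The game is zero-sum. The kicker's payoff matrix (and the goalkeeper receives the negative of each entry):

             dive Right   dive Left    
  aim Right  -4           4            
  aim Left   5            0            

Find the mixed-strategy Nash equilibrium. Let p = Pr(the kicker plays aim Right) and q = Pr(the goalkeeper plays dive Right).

The goalkeeper's indifference between dive Right and dive Left determines the kicker's mixing probability p:
  the goalkeeper's payoff from dive Right: p·4 + (1−p)·(-5) = 9p - 5
  the goalkeeper's payoff from dive Left: p·(-4) + (1−p)·0 = -4p
  9p - 5 = -4p  ⇒  13p = 5  ⇒  p = 5/13.
Set the kicker's expected payoff from aim Right equal to that from aim Left:
  the kicker's payoff to aim Right: q·(-4) + (1−q)·4 = -8q + 4
  the kicker's payoff to aim Left: q·5 + (1−q)·0 = 5q
  -8q + 4 = 5q  ⇒  -13q = -4  ⇒  q = 4/13.

p = 5/13, q = 4/13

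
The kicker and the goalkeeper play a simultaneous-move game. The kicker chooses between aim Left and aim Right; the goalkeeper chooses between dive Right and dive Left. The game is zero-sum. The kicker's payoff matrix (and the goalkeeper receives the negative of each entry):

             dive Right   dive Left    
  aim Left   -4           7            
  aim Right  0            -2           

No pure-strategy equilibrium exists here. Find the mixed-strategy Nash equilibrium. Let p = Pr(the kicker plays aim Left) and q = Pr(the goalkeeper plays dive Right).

The kicker's mix must leave the goalkeeper indifferent between dive Right and dive Left.
  the goalkeeper's payoff from dive Right: p·4 + (1−p)·0 = 4p
  the goalkeeper's payoff from dive Left: p·(-7) + (1−p)·2 = -9p + 2
  4p = -9p + 2  ⇒  13p = 2  ⇒  p = 2/13.
In a mixed equilibrium the kicker is indifferent between aim Left and aim Right; this condition fixes q.
  the kicker's expected payoff from aim Left: q·(-4) + (1−q)·7 = -11q + 7
  the kicker's expected payoff from aim Right: q·0 + (1−q)·(-2) = 2q - 2
  -11q + 7 = 2q - 2  ⇒  -13q = -9  ⇒  q = 9/13.

p = 2/13, q = 9/13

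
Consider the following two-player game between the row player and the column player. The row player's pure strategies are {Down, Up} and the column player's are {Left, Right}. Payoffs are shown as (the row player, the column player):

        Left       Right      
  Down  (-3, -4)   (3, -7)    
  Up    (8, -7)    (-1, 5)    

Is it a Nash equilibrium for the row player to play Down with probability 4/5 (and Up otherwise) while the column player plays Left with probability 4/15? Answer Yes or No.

Yes

Check the column player's indifference given the row player's mix p = 4/5:
  payoff from Left = -23/5; payoff from Right = -23/5 — equal.
Check the row player's indifference given the column player's mix q = 4/15:
  payoff from Down = 7/5; payoff from Up = 7/5 — equal.
Both players are indifferent, so neither can profitably deviate.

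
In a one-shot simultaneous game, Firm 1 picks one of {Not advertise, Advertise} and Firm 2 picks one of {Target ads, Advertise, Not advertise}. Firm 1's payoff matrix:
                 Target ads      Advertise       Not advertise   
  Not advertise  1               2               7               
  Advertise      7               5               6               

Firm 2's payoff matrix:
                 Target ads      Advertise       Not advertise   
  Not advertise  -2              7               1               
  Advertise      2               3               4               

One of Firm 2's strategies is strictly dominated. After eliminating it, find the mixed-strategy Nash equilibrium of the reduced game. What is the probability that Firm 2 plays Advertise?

q = 1/4

Firm 2's strategy Target ads is strictly dominated by Not advertise: 1 > -2 and 4 > 2. Eliminate Target ads.
Firm 1's indifference between Not advertise and Advertise determines Firm 2's mixing probability q:
  Firm 1's expected payoff from Not advertise: q·2 + (1−q)·7 = -5q + 7
  Firm 1's expected payoff from Advertise: q·5 + (1−q)·6 = -q + 6
  -5q + 7 = -q + 6  ⇒  -4q = -1  ⇒  q = 1/4.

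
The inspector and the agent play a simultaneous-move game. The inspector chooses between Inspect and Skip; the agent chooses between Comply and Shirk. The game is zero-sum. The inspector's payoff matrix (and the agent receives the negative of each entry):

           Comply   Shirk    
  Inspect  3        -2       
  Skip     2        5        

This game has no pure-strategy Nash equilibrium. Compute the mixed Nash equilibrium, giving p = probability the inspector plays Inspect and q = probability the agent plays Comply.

In a mixed equilibrium the agent is indifferent between Comply and Shirk; this condition fixes p.
  the agent's payoff to Comply: p·(-3) + (1−p)·(-2) = -p - 2
  the agent's payoff to Shirk: p·2 + (1−p)·(-5) = 7p - 5
  -p - 2 = 7p - 5  ⇒  -8p = -3  ⇒  p = 3/8.
The agent's mix must leave the inspector indifferent between Inspect and Skip.
  the inspector's payoff to Inspect: q·3 + (1−q)·(-2) = 5q - 2
  the inspector's payoff to Skip: q·2 + (1−q)·5 = -3q + 5
  5q - 2 = -3q + 5  ⇒  8q = 7  ⇒  q = 7/8.

p = 3/8, q = 7/8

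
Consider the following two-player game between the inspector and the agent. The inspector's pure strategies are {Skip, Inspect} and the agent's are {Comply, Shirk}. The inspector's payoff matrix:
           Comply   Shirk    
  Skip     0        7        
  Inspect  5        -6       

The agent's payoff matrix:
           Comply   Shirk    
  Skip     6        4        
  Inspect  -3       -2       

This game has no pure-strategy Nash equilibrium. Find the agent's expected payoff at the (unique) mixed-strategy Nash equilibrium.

0

For the agent to be willing to mix, the agent must be indifferent between Comply and Shirk, which pins down the inspector's mix.
  the agent's payoff from Comply: p·6 + (1−p)·(-3) = 9p - 3
  the agent's payoff from Shirk: p·4 + (1−p)·(-2) = 6p - 2
  9p - 3 = 6p - 2  ⇒  3p = 1  ⇒  p = 1/3.
At equilibrium the agent is indifferent across columns, so the agent's payoff equals the payoff from Comply: (1/3)·6 + (2/3)·(-3) = 0.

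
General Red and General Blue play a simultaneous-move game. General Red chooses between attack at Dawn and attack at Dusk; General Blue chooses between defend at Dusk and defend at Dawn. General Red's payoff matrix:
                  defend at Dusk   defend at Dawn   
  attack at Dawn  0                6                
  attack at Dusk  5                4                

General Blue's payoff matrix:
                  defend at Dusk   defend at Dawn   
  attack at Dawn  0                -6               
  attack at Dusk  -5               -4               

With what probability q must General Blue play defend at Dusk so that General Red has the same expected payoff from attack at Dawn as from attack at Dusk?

q = 2/7

In a mixed equilibrium General Red is indifferent between attack at Dawn and attack at Dusk; this condition fixes q.
  General Red's expected payoff from attack at Dawn: q·0 + (1−q)·6 = -6q + 6
  General Red's expected payoff from attack at Dusk: q·5 + (1−q)·4 = q + 4
  -6q + 6 = q + 4  ⇒  -7q = -2  ⇒  q = 2/7.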